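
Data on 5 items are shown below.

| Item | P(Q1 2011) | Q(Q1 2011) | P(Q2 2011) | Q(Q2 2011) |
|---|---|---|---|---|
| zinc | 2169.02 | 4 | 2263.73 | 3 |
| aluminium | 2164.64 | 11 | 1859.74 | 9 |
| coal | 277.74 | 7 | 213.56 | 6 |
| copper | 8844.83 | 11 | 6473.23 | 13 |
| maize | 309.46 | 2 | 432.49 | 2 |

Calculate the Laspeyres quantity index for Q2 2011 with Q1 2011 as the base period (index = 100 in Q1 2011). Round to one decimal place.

Laspeyres quantity index uses base-period prices as weights.
ΣP(Q1 2011)·Q(Q2 2011) = 2169.02×3 + 2164.64×9 + 277.74×6 + 8844.83×13 + 309.46×2 = 6507.06 + 19481.76 + 1666.44 + 114982.79 + 618.92 = 143256.97
ΣP(Q1 2011)·Q(Q1 2011) = 2169.02×4 + 2164.64×11 + 277.74×7 + 8844.83×11 + 309.46×2 = 8676.08 + 23811.04 + 1944.18 + 97293.13 + 618.92 = 132343.35
Index = 143256.97 / 132343.35 × 100 = 108.2464

108.2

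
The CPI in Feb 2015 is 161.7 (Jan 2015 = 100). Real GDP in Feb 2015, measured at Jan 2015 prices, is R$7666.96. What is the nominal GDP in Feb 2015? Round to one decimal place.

Nominal = Real × (Index/100) = 7666.96 × (161.7/100)
        = 7666.96 × 1.617 = 12397.4743

12397.5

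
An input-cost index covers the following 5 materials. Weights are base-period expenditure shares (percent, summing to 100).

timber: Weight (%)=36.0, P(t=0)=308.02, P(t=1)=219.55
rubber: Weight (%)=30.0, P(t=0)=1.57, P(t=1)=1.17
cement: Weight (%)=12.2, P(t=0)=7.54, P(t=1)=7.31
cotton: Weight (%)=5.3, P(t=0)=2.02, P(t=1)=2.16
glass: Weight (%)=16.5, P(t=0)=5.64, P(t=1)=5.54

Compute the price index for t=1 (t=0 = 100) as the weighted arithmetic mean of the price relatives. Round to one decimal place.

timber: 36.0 × (219.55/308.02) = 36.0 × 0.712778 = 25.6600
rubber: 30.0 × (1.17/1.57) = 30.0 × 0.745223 = 22.3567
cement: 12.2 × (7.31/7.54) = 12.2 × 0.969496 = 11.8279
cotton: 5.3 × (2.16/2.02) = 5.3 × 1.069307 = 5.6673
glass: 16.5 × (5.54/5.64) = 16.5 × 0.982270 = 16.2074
Index = Σ wᵢ·(p₁ᵢ/p₀ᵢ) = 25.6600 + 22.3567 + 11.8279 + 5.6673 + 16.2074 = 81.7193

81.7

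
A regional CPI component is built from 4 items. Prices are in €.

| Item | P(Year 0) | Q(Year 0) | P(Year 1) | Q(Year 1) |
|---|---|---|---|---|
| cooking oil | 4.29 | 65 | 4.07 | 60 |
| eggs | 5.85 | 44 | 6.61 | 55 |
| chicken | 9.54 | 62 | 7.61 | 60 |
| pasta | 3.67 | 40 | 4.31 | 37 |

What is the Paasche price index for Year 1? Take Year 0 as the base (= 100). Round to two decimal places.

Paasche price index uses current-period quantities as weights.
ΣP(Year 1)·Q(Year 1) = 4.07×60 + 6.61×55 + 7.61×60 + 4.31×37 = 244.2 + 363.55 + 456.6 + 159.47 = 1223.82
ΣP(Year 0)·Q(Year 1) = 4.29×60 + 5.85×55 + 9.54×60 + 3.67×37 = 257.4 + 321.75 + 572.4 + 135.79 = 1287.34
Index = 1223.82 / 1287.34 × 100 = 95.0658

95.07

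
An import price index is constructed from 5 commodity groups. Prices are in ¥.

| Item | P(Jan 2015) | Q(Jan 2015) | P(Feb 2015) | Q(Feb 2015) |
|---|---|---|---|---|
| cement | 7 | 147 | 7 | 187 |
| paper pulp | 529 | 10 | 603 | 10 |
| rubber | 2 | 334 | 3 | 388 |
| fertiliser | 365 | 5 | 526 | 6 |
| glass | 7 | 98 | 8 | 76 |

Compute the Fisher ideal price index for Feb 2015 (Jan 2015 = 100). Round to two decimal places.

Laspeyres component (base-period weights):
ΣP(Feb 2015)Q(Jan 2015) = 7×147 + 603×10 + 3×334 + 526×5 + 8×98 = 1029 + 6030 + 1002 + 2630 + 784 = 11475
ΣP(Jan 2015)Q(Jan 2015) = 7×147 + 529×10 + 2×334 + 365×5 + 7×98 = 1029 + 5290 + 668 + 1825 + 686 = 9498
L = 11475 / 9498 × 100 = 120.8149
Paasche component (current-period weights):
ΣP(Feb 2015)Q(Feb 2015) = 7×187 + 603×10 + 3×388 + 526×6 + 8×76 = 1309 + 6030 + 1164 + 3156 + 608 = 12267
ΣP(Jan 2015)Q(Feb 2015) = 7×187 + 529×10 + 2×388 + 365×6 + 7×76 = 1309 + 5290 + 776 + 2190 + 532 = 10097
P = 12267 / 10097 × 100 = 121.4915
Fisher = √(L × P) = √(120.8149 × 121.4915) = 121.1527

121.15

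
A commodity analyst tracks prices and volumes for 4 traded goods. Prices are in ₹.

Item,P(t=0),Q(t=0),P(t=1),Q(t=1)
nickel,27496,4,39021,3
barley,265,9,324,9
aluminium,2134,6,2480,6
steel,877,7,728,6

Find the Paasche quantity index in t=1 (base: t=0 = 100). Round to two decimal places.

77.79

Paasche quantity index uses current-period prices as weights.
ΣP(t=1)·Q(t=1) = 39021×3 + 324×9 + 2480×6 + 728×6 = 117063 + 2916 + 14880 + 4368 = 139227
ΣP(t=1)·Q(t=0) = 39021×4 + 324×9 + 2480×6 + 728×7 = 156084 + 2916 + 14880 + 5096 = 178976
Index = 139227 / 178976 × 100 = 77.7909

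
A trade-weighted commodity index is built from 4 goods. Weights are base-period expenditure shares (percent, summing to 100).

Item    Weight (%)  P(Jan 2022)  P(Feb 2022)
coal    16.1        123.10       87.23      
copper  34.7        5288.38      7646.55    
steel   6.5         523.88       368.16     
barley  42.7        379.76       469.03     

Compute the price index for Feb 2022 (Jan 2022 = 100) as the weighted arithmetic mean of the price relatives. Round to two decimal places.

118.89

coal: 16.1 × (87.23/123.10) = 16.1 × 0.708611 = 11.4086
copper: 34.7 × (7646.55/5288.38) = 34.7 × 1.445915 = 50.1733
steel: 6.5 × (368.16/523.88) = 6.5 × 0.702756 = 4.5679
barley: 42.7 × (469.03/379.76) = 42.7 × 1.235070 = 52.7375
Index = Σ wᵢ·(p₁ᵢ/p₀ᵢ) = 11.4086 + 50.1733 + 4.5679 + 52.7375 = 118.8873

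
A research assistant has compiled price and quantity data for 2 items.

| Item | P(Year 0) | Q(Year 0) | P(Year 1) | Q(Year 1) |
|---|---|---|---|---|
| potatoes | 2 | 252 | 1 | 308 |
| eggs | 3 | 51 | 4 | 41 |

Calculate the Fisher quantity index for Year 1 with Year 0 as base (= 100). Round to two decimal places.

107.90

Laspeyres component (base-period weights):
ΣP(Year 0)Q(Year 1) = 2×308 + 3×41 = 616 + 123 = 739
ΣP(Year 0)Q(Year 0) = 2×252 + 3×51 = 504 + 153 = 657
L = 739 / 657 × 100 = 112.4810
Paasche component (current-period weights):
ΣP(Year 1)Q(Year 1) = 1×308 + 4×41 = 308 + 164 = 472
ΣP(Year 1)Q(Year 0) = 1×252 + 4×51 = 252 + 204 = 456
P = 472 / 456 × 100 = 103.5088
Fisher = √(L × P) = √(112.4810 × 103.5088) = 107.9017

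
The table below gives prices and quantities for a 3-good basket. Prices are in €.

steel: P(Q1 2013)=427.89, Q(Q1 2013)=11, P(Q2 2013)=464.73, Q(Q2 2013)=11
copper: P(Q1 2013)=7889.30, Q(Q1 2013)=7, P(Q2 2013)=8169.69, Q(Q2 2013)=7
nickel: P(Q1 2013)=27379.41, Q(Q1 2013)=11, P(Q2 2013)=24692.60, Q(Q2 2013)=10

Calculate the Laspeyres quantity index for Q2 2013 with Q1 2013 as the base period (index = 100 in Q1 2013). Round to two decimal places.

92.42

Laspeyres quantity index uses base-period prices as weights.
ΣP(Q1 2013)·Q(Q2 2013) = 427.89×11 + 7889.30×7 + 27379.41×10 = 4706.79 + 55225.1 + 273794.1 = 333725.99
ΣP(Q1 2013)·Q(Q1 2013) = 427.89×11 + 7889.30×7 + 27379.41×11 = 4706.79 + 55225.1 + 301173.51 = 361105.4
Index = 333725.99 / 361105.4 × 100 = 92.4179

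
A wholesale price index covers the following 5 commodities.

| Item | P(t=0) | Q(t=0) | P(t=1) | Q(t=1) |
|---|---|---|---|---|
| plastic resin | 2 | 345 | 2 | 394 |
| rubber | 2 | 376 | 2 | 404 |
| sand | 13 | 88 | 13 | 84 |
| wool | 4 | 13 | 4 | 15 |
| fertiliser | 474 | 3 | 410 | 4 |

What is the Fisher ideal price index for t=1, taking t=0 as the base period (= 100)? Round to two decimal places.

Laspeyres component (base-period weights):
ΣP(t=1)Q(t=0) = 2×345 + 2×376 + 13×88 + 4×13 + 410×3 = 690 + 752 + 1144 + 52 + 1230 = 3868
ΣP(t=0)Q(t=0) = 2×345 + 2×376 + 13×88 + 4×13 + 474×3 = 690 + 752 + 1144 + 52 + 1422 = 4060
L = 3868 / 4060 × 100 = 95.2709
Paasche component (current-period weights):
ΣP(t=1)Q(t=1) = 2×394 + 2×404 + 13×84 + 4×15 + 410×4 = 788 + 808 + 1092 + 60 + 1640 = 4388
ΣP(t=0)Q(t=1) = 2×394 + 2×404 + 13×84 + 4×15 + 474×4 = 788 + 808 + 1092 + 60 + 1896 = 4644
P = 4388 / 4644 × 100 = 94.4875
Fisher = √(L × P) = √(95.2709 × 94.4875) = 94.8784

94.88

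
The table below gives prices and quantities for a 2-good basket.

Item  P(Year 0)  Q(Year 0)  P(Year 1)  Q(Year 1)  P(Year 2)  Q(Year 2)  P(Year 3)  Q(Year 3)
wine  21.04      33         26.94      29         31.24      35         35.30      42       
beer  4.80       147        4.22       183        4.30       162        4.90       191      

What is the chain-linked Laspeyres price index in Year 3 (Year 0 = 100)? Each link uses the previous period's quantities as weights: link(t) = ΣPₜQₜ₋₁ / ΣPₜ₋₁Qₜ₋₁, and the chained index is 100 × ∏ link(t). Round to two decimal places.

133.19

Link Year 0→Year 1:
ΣP(Year 1)Q(Year 0) = 26.94×33 + 4.22×147 = 889.02 + 620.34 = 1509.36
ΣP(Year 0)Q(Year 0) = 21.04×33 + 4.80×147 = 694.32 + 705.6 = 1399.92
link = 1509.36/1399.92 = 1.078176
Link Year 1→Year 2:
ΣP(Year 2)Q(Year 1) = 31.24×29 + 4.30×183 = 905.96 + 786.9 = 1692.86
ΣP(Year 1)Q(Year 1) = 26.94×29 + 4.22×183 = 781.26 + 772.26 = 1553.52
link = 1692.86/1553.52 = 1.089693
Link Year 2→Year 3:
ΣP(Year 3)Q(Year 2) = 35.30×35 + 4.90×162 = 1235.5 + 793.8 = 2029.3
ΣP(Year 2)Q(Year 2) = 31.24×35 + 4.30×162 = 1093.4 + 696.6 = 1790
link = 2029.3/1790 = 1.133687
Chained index = 100 × 1.078176 × 1.089693 × 1.133687 = 133.1947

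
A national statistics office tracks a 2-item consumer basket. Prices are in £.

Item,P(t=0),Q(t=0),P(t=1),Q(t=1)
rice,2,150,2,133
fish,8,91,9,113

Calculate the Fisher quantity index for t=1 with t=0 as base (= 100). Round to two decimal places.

114.23

Laspeyres component (base-period weights):
ΣP(t=0)Q(t=1) = 2×133 + 8×113 = 266 + 904 = 1170
ΣP(t=0)Q(t=0) = 2×150 + 8×91 = 300 + 728 = 1028
L = 1170 / 1028 × 100 = 113.8132
Paasche component (current-period weights):
ΣP(t=1)Q(t=1) = 2×133 + 9×113 = 266 + 1017 = 1283
ΣP(t=1)Q(t=0) = 2×150 + 9×91 = 300 + 819 = 1119
P = 1283 / 1119 × 100 = 114.6559
Fisher = √(L × P) = √(113.8132 × 114.6559) = 114.2338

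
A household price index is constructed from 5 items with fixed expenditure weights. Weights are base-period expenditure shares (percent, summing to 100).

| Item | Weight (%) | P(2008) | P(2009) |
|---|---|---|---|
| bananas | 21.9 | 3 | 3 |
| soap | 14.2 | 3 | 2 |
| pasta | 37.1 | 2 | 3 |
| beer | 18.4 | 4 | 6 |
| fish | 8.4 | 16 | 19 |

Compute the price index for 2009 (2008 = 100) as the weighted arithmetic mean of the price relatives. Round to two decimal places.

bananas: 21.9 × (3/3) = 21.9 × 1.000000 = 21.9000
soap: 14.2 × (2/3) = 14.2 × 0.666667 = 9.4667
pasta: 37.1 × (3/2) = 37.1 × 1.500000 = 55.6500
beer: 18.4 × (6/4) = 18.4 × 1.500000 = 27.6000
fish: 8.4 × (19/16) = 8.4 × 1.187500 = 9.9750
Index = Σ wᵢ·(p₁ᵢ/p₀ᵢ) = 21.9000 + 9.4667 + 55.6500 + 27.6000 + 9.9750 = 124.5917

124.59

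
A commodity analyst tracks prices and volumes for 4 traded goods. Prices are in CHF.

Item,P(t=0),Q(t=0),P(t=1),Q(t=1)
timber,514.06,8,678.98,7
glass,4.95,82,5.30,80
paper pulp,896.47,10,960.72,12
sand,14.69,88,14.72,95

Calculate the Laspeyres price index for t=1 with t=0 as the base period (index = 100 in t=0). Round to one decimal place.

113.5

Laspeyres price index uses base-period quantities as weights.
ΣP(t=1)·Q(t=0) = 678.98×8 + 5.30×82 + 960.72×10 + 14.72×88 = 5431.84 + 434.6 + 9607.2 + 1295.36 = 16769
ΣP(t=0)·Q(t=0) = 514.06×8 + 4.95×82 + 896.47×10 + 14.69×88 = 4112.48 + 405.9 + 8964.7 + 1292.72 = 14775.8
Index = 16769 / 14775.8 × 100 = 113.4896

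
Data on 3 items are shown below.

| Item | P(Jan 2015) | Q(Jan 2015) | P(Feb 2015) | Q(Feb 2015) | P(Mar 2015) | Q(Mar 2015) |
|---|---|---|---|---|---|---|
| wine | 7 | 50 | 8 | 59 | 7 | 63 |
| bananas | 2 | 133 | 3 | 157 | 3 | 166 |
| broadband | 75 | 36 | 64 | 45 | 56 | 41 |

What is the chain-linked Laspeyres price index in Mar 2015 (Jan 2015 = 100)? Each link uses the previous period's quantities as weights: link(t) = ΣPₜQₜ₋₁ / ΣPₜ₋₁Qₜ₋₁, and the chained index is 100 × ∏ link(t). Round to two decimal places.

Link Jan 2015→Feb 2015:
ΣP(Feb 2015)Q(Jan 2015) = 8×50 + 3×133 + 64×36 = 400 + 399 + 2304 = 3103
ΣP(Jan 2015)Q(Jan 2015) = 7×50 + 2×133 + 75×36 = 350 + 266 + 2700 = 3316
link = 3103/3316 = 0.935766
Link Feb 2015→Mar 2015:
ΣP(Mar 2015)Q(Feb 2015) = 7×59 + 3×157 + 56×45 = 413 + 471 + 2520 = 3404
ΣP(Feb 2015)Q(Feb 2015) = 8×59 + 3×157 + 64×45 = 472 + 471 + 2880 = 3823
link = 3404/3823 = 0.890400
Chained index = 100 × 0.935766 × 0.890400 = 83.3206

83.32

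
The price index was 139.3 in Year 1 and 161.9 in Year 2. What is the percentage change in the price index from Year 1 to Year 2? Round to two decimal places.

Change = (161.9 − 139.3) / 139.3 × 100
       = 22.6 / 139.3 × 100 = 16.2240%

16.22%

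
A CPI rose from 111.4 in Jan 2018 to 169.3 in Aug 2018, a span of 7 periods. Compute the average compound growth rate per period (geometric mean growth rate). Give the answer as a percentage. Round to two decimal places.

Growth factor = (169.3/111.4)^(1/7) = (1.519749)^(1/7) = 1.061616
Growth rate = 1.061616 − 1 = 0.061616 = 6.1616%

6.16%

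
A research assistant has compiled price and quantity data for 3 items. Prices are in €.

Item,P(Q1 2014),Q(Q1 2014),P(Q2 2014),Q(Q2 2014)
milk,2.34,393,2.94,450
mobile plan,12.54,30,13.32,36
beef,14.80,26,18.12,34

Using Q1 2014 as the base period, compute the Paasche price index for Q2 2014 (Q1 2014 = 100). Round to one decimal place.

120.5

Paasche price index uses current-period quantities as weights.
ΣP(Q2 2014)·Q(Q2 2014) = 2.94×450 + 13.32×36 + 18.12×34 = 1323 + 479.52 + 616.08 = 2418.6
ΣP(Q1 2014)·Q(Q2 2014) = 2.34×450 + 12.54×36 + 14.80×34 = 1053 + 451.44 + 503.2 = 2007.64
Index = 2418.6 / 2007.64 × 100 = 120.4698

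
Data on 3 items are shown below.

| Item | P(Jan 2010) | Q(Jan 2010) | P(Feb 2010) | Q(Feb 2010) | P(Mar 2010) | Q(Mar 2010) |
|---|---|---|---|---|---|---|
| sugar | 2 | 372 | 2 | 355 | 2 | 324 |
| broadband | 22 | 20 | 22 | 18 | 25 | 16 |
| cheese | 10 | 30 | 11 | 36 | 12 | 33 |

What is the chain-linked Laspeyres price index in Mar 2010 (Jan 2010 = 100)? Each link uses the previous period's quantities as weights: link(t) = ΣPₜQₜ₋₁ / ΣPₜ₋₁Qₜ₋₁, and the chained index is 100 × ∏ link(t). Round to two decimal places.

108.13

Link Jan 2010→Feb 2010:
ΣP(Feb 2010)Q(Jan 2010) = 2×372 + 22×20 + 11×30 = 744 + 440 + 330 = 1514
ΣP(Jan 2010)Q(Jan 2010) = 2×372 + 22×20 + 10×30 = 744 + 440 + 300 = 1484
link = 1514/1484 = 1.020216
Link Feb 2010→Mar 2010:
ΣP(Mar 2010)Q(Feb 2010) = 2×355 + 25×18 + 12×36 = 710 + 450 + 432 = 1592
ΣP(Feb 2010)Q(Feb 2010) = 2×355 + 22×18 + 11×36 = 710 + 396 + 396 = 1502
link = 1592/1502 = 1.059920
Chained index = 100 × 1.020216 × 1.059920 = 108.1347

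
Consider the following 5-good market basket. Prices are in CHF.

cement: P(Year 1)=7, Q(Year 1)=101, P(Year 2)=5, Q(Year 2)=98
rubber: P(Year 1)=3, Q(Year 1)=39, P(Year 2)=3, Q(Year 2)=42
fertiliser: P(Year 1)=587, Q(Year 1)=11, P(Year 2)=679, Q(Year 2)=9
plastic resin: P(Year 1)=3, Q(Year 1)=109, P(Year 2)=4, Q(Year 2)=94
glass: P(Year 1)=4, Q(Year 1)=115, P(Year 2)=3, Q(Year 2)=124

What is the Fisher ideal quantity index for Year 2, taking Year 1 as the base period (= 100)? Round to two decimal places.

84.72

Laspeyres component (base-period weights):
ΣP(Year 1)Q(Year 2) = 7×98 + 3×42 + 587×9 + 3×94 + 4×124 = 686 + 126 + 5283 + 282 + 496 = 6873
ΣP(Year 1)Q(Year 1) = 7×101 + 3×39 + 587×11 + 3×109 + 4×115 = 707 + 117 + 6457 + 327 + 460 = 8068
L = 6873 / 8068 × 100 = 85.1884
Paasche component (current-period weights):
ΣP(Year 2)Q(Year 2) = 5×98 + 3×42 + 679×9 + 4×94 + 3×124 = 490 + 126 + 6111 + 376 + 372 = 7475
ΣP(Year 2)Q(Year 1) = 5×101 + 3×39 + 679×11 + 4×109 + 3×115 = 505 + 117 + 7469 + 436 + 345 = 8872
P = 7475 / 8872 × 100 = 84.2538
Fisher = √(L × P) = √(85.1884 × 84.2538) = 84.7198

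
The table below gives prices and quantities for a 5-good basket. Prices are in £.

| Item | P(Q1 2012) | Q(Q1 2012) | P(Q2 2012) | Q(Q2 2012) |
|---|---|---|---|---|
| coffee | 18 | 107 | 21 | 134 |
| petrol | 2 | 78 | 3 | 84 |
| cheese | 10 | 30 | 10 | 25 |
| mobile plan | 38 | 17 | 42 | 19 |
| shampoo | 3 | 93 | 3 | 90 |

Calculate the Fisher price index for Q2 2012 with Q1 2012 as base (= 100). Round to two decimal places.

114.41

Laspeyres component (base-period weights):
ΣP(Q2 2012)Q(Q1 2012) = 21×107 + 3×78 + 10×30 + 42×17 + 3×93 = 2247 + 234 + 300 + 714 + 279 = 3774
ΣP(Q1 2012)Q(Q1 2012) = 18×107 + 2×78 + 10×30 + 38×17 + 3×93 = 1926 + 156 + 300 + 646 + 279 = 3307
L = 3774 / 3307 × 100 = 114.1216
Paasche component (current-period weights):
ΣP(Q2 2012)Q(Q2 2012) = 21×134 + 3×84 + 10×25 + 42×19 + 3×90 = 2814 + 252 + 250 + 798 + 270 = 4384
ΣP(Q1 2012)Q(Q2 2012) = 18×134 + 2×84 + 10×25 + 38×19 + 3×90 = 2412 + 168 + 250 + 722 + 270 = 3822
P = 4384 / 3822 × 100 = 114.7043
Fisher = √(L × P) = √(114.1216 × 114.7043) = 114.4126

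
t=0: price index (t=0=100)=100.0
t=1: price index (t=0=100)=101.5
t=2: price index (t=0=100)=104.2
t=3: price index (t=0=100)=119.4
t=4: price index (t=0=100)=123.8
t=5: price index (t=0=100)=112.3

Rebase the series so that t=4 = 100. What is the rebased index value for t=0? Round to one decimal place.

Rebased(t=0) = 100.0 / 123.8 × 100 = 80.7754

80.8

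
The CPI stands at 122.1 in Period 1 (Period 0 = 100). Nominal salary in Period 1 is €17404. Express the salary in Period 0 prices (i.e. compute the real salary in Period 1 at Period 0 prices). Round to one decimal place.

14253.9

Real = Nominal ÷ (Index/100) = 17404 ÷ (122.1/100)
     = 17404 ÷ 1.221 = 14253.8903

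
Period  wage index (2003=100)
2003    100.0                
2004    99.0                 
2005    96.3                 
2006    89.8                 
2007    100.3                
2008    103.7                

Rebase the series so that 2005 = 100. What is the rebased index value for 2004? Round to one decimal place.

102.8

Rebased(2004) = 99.0 / 96.3 × 100 = 102.8037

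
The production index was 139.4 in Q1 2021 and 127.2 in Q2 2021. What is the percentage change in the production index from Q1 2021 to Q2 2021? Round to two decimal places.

Change = (127.2 − 139.4) / 139.4 × 100
       = -12.2 / 139.4 × 100 = -8.7518%

-8.75%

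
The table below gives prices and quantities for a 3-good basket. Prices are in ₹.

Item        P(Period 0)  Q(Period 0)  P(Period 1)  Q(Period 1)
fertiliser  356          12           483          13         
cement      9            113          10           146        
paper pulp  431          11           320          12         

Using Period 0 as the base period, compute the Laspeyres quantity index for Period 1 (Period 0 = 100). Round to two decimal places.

110.81

Laspeyres quantity index uses base-period prices as weights.
ΣP(Period 0)·Q(Period 1) = 356×13 + 9×146 + 431×12 = 4628 + 1314 + 5172 = 11114
ΣP(Period 0)·Q(Period 0) = 356×12 + 9×113 + 431×11 = 4272 + 1017 + 4741 = 10030
Index = 11114 / 10030 × 100 = 110.8076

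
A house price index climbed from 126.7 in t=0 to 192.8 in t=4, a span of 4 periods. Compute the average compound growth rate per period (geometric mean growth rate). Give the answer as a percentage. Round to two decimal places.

Growth factor = (192.8/126.7)^(1/4) = (1.521705)^(1/4) = 1.110664
Growth rate = 1.110664 − 1 = 0.110664 = 11.0664%

11.07%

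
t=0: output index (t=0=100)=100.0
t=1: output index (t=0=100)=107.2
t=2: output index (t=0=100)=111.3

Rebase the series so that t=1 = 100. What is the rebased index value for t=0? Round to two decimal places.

93.28

Rebased(t=0) = 100.0 / 107.2 × 100 = 93.2836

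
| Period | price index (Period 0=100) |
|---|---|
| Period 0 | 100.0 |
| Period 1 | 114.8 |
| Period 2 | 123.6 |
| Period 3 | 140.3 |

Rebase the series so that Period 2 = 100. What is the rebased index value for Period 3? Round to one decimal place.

113.5

Rebased(Period 3) = 140.3 / 123.6 × 100 = 113.5113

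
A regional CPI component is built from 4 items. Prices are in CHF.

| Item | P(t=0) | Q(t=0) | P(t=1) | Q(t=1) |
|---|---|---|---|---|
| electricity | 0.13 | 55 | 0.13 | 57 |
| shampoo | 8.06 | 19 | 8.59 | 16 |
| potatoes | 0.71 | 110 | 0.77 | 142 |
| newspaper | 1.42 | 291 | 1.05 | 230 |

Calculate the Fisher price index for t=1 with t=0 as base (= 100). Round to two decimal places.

86.97

Laspeyres component (base-period weights):
ΣP(t=1)Q(t=0) = 0.13×55 + 8.59×19 + 0.77×110 + 1.05×291 = 7.15 + 163.21 + 84.7 + 305.55 = 560.61
ΣP(t=0)Q(t=0) = 0.13×55 + 8.06×19 + 0.71×110 + 1.42×291 = 7.15 + 153.14 + 78.1 + 413.22 = 651.61
L = 560.61 / 651.61 × 100 = 86.0346
Paasche component (current-period weights):
ΣP(t=1)Q(t=1) = 0.13×57 + 8.59×16 + 0.77×142 + 1.05×230 = 7.41 + 137.44 + 109.34 + 241.5 = 495.69
ΣP(t=0)Q(t=1) = 0.13×57 + 8.06×16 + 0.71×142 + 1.42×230 = 7.41 + 128.96 + 100.82 + 326.6 = 563.79
P = 495.69 / 563.79 × 100 = 87.9210
Fisher = √(L × P) = √(86.0346 × 87.9210) = 86.9727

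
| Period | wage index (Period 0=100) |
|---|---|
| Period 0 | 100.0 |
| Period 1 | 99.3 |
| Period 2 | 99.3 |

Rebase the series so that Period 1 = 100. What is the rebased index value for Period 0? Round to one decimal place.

100.7

Rebased(Period 0) = 100.0 / 99.3 × 100 = 100.7049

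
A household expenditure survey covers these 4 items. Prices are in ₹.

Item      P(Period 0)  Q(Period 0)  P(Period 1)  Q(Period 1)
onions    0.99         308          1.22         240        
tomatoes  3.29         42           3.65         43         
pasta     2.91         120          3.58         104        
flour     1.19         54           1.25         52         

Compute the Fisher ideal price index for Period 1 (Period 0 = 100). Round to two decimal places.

Laspeyres component (base-period weights):
ΣP(Period 1)Q(Period 0) = 1.22×308 + 3.65×42 + 3.58×120 + 1.25×54 = 375.76 + 153.3 + 429.6 + 67.5 = 1026.16
ΣP(Period 0)Q(Period 0) = 0.99×308 + 3.29×42 + 2.91×120 + 1.19×54 = 304.92 + 138.18 + 349.2 + 64.26 = 856.56
L = 1026.16 / 856.56 × 100 = 119.8001
Paasche component (current-period weights):
ΣP(Period 1)Q(Period 1) = 1.22×240 + 3.65×43 + 3.58×104 + 1.25×52 = 292.8 + 156.95 + 372.32 + 65 = 887.07
ΣP(Period 0)Q(Period 1) = 0.99×240 + 3.29×43 + 2.91×104 + 1.19×52 = 237.6 + 141.47 + 302.64 + 61.88 = 743.59
P = 887.07 / 743.59 × 100 = 119.2956
Fisher = √(L × P) = √(119.8001 × 119.2956) = 119.5476

119.55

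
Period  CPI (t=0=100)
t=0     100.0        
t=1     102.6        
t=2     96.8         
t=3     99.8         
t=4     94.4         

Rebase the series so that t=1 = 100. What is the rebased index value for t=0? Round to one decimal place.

Rebased(t=0) = 100.0 / 102.6 × 100 = 97.4659

97.5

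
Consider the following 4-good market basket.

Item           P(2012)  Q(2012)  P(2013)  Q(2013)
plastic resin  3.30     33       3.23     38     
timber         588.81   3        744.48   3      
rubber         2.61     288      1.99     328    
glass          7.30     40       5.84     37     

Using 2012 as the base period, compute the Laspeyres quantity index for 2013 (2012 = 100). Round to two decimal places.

103.39

Laspeyres quantity index uses base-period prices as weights.
ΣP(2012)·Q(2013) = 3.30×38 + 588.81×3 + 2.61×328 + 7.30×37 = 125.4 + 1766.43 + 856.08 + 270.1 = 3018.01
ΣP(2012)·Q(2012) = 3.30×33 + 588.81×3 + 2.61×288 + 7.30×40 = 108.9 + 1766.43 + 751.68 + 292 = 2919.01
Index = 3018.01 / 2919.01 × 100 = 103.3916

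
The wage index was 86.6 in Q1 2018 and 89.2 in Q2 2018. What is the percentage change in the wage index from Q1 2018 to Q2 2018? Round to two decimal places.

3.00%

Change = (89.2 − 86.6) / 86.6 × 100
       = 2.6 / 86.6 × 100 = 3.0023%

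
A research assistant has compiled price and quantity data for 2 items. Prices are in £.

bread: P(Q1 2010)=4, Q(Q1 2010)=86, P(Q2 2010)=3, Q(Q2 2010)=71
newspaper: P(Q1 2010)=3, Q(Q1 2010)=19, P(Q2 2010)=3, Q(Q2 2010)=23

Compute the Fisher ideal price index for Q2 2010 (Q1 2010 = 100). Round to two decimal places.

79.22

Laspeyres component (base-period weights):
ΣP(Q2 2010)Q(Q1 2010) = 3×86 + 3×19 = 258 + 57 = 315
ΣP(Q1 2010)Q(Q1 2010) = 4×86 + 3×19 = 344 + 57 = 401
L = 315 / 401 × 100 = 78.5536
Paasche component (current-period weights):
ΣP(Q2 2010)Q(Q2 2010) = 3×71 + 3×23 = 213 + 69 = 282
ΣP(Q1 2010)Q(Q2 2010) = 4×71 + 3×23 = 284 + 69 = 353
P = 282 / 353 × 100 = 79.8867
Fisher = √(L × P) = √(78.5536 × 79.8867) = 79.2173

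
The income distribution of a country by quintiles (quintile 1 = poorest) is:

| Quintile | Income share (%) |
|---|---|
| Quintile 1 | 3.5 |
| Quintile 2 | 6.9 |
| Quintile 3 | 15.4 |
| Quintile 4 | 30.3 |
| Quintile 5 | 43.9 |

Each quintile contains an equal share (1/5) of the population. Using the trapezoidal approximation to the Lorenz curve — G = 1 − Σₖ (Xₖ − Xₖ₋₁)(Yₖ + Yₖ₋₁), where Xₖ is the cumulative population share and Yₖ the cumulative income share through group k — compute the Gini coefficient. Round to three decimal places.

0.417

Cumulative income shares Yₖ: 0.0350, 0.1040, 0.2580, 0.5610, 1.0000
Σ (Xₖ−Xₖ₋₁)(Yₖ+Yₖ₋₁) = (1/5)(0.0350+0.0000) + (1/5)(0.1040+0.0350) + (1/5)(0.2580+0.1040) + (1/5)(0.5610+0.2580) + (1/5)(1.0000+0.5610)
  = 0.0070 + 0.0278 + 0.0724 + 0.1638 + 0.3122 = 0.5832
G = 1 − 0.5832 = 0.4168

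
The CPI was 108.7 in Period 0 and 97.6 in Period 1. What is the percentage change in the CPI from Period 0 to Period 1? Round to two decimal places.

Change = (97.6 − 108.7) / 108.7 × 100
       = -11.1 / 108.7 × 100 = -10.2116%

-10.21%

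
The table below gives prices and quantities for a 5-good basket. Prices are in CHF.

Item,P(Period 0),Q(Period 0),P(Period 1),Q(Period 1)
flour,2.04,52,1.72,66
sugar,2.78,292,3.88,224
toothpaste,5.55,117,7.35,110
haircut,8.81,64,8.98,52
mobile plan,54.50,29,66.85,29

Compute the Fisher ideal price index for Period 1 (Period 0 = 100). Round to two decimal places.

123.51

Laspeyres component (base-period weights):
ΣP(Period 1)Q(Period 0) = 1.72×52 + 3.88×292 + 7.35×117 + 8.98×64 + 66.85×29 = 89.44 + 1132.96 + 859.95 + 574.72 + 1938.65 = 4595.72
ΣP(Period 0)Q(Period 0) = 2.04×52 + 2.78×292 + 5.55×117 + 8.81×64 + 54.50×29 = 106.08 + 811.76 + 649.35 + 563.84 + 1580.5 = 3711.53
L = 4595.72 / 3711.53 × 100 = 123.8228
Paasche component (current-period weights):
ΣP(Period 1)Q(Period 1) = 1.72×66 + 3.88×224 + 7.35×110 + 8.98×52 + 66.85×29 = 113.52 + 869.12 + 808.5 + 466.96 + 1938.65 = 4196.75
ΣP(Period 0)Q(Period 1) = 2.04×66 + 2.78×224 + 5.55×110 + 8.81×52 + 54.50×29 = 134.64 + 622.72 + 610.5 + 458.12 + 1580.5 = 3406.48
P = 4196.75 / 3406.48 × 100 = 123.1990
Fisher = √(L × P) = √(123.8228 × 123.1990) = 123.5105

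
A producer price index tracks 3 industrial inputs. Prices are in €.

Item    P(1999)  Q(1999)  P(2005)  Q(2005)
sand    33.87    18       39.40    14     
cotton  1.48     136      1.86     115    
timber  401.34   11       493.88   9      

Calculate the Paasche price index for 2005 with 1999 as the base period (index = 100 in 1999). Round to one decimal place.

Paasche price index uses current-period quantities as weights.
ΣP(2005)·Q(2005) = 39.40×14 + 1.86×115 + 493.88×9 = 551.6 + 213.9 + 4444.92 = 5210.42
ΣP(1999)·Q(2005) = 33.87×14 + 1.48×115 + 401.34×9 = 474.18 + 170.2 + 3612.06 = 4256.44
Index = 5210.42 / 4256.44 × 100 = 122.4126

122.4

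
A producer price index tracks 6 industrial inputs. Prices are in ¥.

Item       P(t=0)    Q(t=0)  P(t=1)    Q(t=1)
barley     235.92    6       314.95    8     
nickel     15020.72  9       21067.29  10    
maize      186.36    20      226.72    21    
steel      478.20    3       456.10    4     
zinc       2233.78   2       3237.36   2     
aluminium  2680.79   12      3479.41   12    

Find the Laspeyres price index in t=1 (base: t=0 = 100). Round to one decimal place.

137.7

Laspeyres price index uses base-period quantities as weights.
ΣP(t=1)·Q(t=0) = 314.95×6 + 21067.29×9 + 226.72×20 + 456.10×3 + 3237.36×2 + 3479.41×12 = 1889.7 + 189605.61 + 4534.4 + 1368.3 + 6474.72 + 41752.92 = 245625.65
ΣP(t=0)·Q(t=0) = 235.92×6 + 15020.72×9 + 186.36×20 + 478.20×3 + 2233.78×2 + 2680.79×12 = 1415.52 + 135186.48 + 3727.2 + 1434.6 + 4467.56 + 32169.48 = 178400.84
Index = 245625.65 / 178400.84 × 100 = 137.6819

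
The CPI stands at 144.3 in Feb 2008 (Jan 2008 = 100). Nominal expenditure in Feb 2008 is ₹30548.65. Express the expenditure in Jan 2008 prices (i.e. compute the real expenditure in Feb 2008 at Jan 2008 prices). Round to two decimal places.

Real = Nominal ÷ (Index/100) = 30548.65 ÷ (144.3/100)
     = 30548.65 ÷ 1.443 = 21170.2356

21170.24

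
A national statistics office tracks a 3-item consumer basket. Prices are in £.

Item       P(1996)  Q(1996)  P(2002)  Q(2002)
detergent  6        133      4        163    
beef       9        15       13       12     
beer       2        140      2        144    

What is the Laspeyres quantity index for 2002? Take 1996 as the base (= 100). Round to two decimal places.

Laspeyres quantity index uses base-period prices as weights.
ΣP(1996)·Q(2002) = 6×163 + 9×12 + 2×144 = 978 + 108 + 288 = 1374
ΣP(1996)·Q(1996) = 6×133 + 9×15 + 2×140 = 798 + 135 + 280 = 1213
Index = 1374 / 1213 × 100 = 113.2729

113.27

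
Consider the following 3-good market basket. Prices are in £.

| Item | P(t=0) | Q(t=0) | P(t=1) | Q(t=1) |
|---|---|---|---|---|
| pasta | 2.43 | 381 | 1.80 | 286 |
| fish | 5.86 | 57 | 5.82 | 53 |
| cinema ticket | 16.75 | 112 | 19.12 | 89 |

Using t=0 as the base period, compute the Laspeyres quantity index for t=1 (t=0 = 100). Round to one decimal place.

Laspeyres quantity index uses base-period prices as weights.
ΣP(t=0)·Q(t=1) = 2.43×286 + 5.86×53 + 16.75×89 = 694.98 + 310.58 + 1490.75 = 2496.31
ΣP(t=0)·Q(t=0) = 2.43×381 + 5.86×57 + 16.75×112 = 925.83 + 334.02 + 1876 = 3135.85
Index = 2496.31 / 3135.85 × 100 = 79.6055

79.6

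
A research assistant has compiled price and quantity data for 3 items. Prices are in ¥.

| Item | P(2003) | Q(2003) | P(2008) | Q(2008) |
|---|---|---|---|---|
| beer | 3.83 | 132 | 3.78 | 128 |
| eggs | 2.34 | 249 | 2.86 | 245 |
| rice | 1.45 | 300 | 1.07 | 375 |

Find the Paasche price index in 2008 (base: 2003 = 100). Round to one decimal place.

98.7

Paasche price index uses current-period quantities as weights.
ΣP(2008)·Q(2008) = 3.78×128 + 2.86×245 + 1.07×375 = 483.84 + 700.7 + 401.25 = 1585.79
ΣP(2003)·Q(2008) = 3.83×128 + 2.34×245 + 1.45×375 = 490.24 + 573.3 + 543.75 = 1607.29
Index = 1585.79 / 1607.29 × 100 = 98.6623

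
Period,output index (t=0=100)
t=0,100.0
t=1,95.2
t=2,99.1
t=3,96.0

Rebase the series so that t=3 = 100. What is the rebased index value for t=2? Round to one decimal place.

Rebased(t=2) = 99.1 / 96.0 × 100 = 103.2292

103.2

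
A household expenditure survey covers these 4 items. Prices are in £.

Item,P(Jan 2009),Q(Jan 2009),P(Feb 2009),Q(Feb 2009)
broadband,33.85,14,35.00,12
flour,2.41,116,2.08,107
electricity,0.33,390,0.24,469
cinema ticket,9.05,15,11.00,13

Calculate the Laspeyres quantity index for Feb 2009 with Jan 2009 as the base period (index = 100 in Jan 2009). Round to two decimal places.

92.00

Laspeyres quantity index uses base-period prices as weights.
ΣP(Jan 2009)·Q(Feb 2009) = 33.85×12 + 2.41×107 + 0.33×469 + 9.05×13 = 406.2 + 257.87 + 154.77 + 117.65 = 936.49
ΣP(Jan 2009)·Q(Jan 2009) = 33.85×14 + 2.41×116 + 0.33×390 + 9.05×15 = 473.9 + 279.56 + 128.7 + 135.75 = 1017.91
Index = 936.49 / 1017.91 × 100 = 92.0013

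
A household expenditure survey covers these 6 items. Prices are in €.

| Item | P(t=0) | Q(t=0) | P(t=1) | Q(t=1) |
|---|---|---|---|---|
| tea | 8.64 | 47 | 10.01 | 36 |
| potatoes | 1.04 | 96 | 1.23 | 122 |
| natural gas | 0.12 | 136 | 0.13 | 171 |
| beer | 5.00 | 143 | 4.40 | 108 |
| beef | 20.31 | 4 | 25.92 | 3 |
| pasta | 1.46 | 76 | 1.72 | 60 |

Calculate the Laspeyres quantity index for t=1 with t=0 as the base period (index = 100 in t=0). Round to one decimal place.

Laspeyres quantity index uses base-period prices as weights.
ΣP(t=0)·Q(t=1) = 8.64×36 + 1.04×122 + 0.12×171 + 5.00×108 + 20.31×3 + 1.46×60 = 311.04 + 126.88 + 20.52 + 540 + 60.93 + 87.6 = 1146.97
ΣP(t=0)·Q(t=0) = 8.64×47 + 1.04×96 + 0.12×136 + 5.00×143 + 20.31×4 + 1.46×76 = 406.08 + 99.84 + 16.32 + 715 + 81.24 + 110.96 = 1429.44
Index = 1146.97 / 1429.44 × 100 = 80.2391

80.2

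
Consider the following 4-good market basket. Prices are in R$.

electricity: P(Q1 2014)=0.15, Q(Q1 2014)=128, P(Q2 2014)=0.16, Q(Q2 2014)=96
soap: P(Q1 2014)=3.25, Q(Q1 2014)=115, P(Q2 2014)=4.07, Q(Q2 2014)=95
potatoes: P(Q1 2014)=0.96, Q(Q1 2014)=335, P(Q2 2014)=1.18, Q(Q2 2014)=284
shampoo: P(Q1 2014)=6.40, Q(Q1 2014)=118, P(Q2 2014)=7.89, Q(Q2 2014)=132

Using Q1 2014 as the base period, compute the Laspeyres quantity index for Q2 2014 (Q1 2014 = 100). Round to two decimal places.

Laspeyres quantity index uses base-period prices as weights.
ΣP(Q1 2014)·Q(Q2 2014) = 0.15×96 + 3.25×95 + 0.96×284 + 6.40×132 = 14.4 + 308.75 + 272.64 + 844.8 = 1440.59
ΣP(Q1 2014)·Q(Q1 2014) = 0.15×128 + 3.25×115 + 0.96×335 + 6.40×118 = 19.2 + 373.75 + 321.6 + 755.2 = 1469.75
Index = 1440.59 / 1469.75 × 100 = 98.0160

98.02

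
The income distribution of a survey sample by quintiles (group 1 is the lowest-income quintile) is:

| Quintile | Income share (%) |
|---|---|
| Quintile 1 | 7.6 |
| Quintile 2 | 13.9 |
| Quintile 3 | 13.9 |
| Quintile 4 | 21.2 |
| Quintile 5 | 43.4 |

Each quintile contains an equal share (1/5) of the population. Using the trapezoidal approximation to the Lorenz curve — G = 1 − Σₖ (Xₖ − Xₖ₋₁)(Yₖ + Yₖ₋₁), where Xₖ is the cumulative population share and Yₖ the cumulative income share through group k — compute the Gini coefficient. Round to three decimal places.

0.316

Cumulative income shares Yₖ: 0.0760, 0.2150, 0.3540, 0.5660, 1.0000
Σ (Xₖ−Xₖ₋₁)(Yₖ+Yₖ₋₁) = (1/5)(0.0760+0.0000) + (1/5)(0.2150+0.0760) + (1/5)(0.3540+0.2150) + (1/5)(0.5660+0.3540) + (1/5)(1.0000+0.5660)
  = 0.0152 + 0.0582 + 0.1138 + 0.1840 + 0.3132 = 0.6844
G = 1 − 0.6844 = 0.3156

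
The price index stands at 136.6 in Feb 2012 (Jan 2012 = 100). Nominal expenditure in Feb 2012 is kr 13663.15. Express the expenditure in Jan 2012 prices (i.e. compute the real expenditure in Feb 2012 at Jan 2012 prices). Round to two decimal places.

Real = Nominal ÷ (Index/100) = 13663.15 ÷ (136.6/100)
     = 13663.15 ÷ 1.366 = 10002.3060

10002.31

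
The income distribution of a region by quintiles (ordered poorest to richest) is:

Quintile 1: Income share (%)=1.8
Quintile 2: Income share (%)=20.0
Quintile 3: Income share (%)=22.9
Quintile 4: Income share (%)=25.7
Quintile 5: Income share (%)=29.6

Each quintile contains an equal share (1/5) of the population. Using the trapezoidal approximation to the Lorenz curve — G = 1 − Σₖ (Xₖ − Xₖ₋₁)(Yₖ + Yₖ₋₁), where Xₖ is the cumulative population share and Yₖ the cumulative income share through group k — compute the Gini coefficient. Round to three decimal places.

Cumulative income shares Yₖ: 0.0180, 0.2180, 0.4470, 0.7040, 1.0000
Σ (Xₖ−Xₖ₋₁)(Yₖ+Yₖ₋₁) = (1/5)(0.0180+0.0000) + (1/5)(0.2180+0.0180) + (1/5)(0.4470+0.2180) + (1/5)(0.7040+0.4470) + (1/5)(1.0000+0.7040)
  = 0.0036 + 0.0472 + 0.1330 + 0.2302 + 0.3408 = 0.7548
G = 1 − 0.7548 = 0.2452

0.245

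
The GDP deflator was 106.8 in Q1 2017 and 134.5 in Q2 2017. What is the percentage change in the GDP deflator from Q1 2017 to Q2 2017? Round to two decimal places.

Change = (134.5 − 106.8) / 106.8 × 100
       = 27.7 / 106.8 × 100 = 25.9363%

25.94%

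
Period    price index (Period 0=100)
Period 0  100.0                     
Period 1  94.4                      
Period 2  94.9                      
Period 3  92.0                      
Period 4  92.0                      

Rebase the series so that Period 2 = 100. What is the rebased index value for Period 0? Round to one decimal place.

Rebased(Period 0) = 100.0 / 94.9 × 100 = 105.3741

105.4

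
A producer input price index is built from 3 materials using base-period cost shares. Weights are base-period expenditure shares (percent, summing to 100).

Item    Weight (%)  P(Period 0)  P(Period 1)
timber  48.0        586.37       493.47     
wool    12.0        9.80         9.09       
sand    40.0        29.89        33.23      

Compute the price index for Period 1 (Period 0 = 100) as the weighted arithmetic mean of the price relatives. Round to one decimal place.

96.0

timber: 48.0 × (493.47/586.37) = 48.0 × 0.841568 = 40.3952
wool: 12.0 × (9.09/9.80) = 12.0 × 0.927551 = 11.1306
sand: 40.0 × (33.23/29.89) = 40.0 × 1.111743 = 44.4697
Index = Σ wᵢ·(p₁ᵢ/p₀ᵢ) = 40.3952 + 11.1306 + 44.4697 = 95.9956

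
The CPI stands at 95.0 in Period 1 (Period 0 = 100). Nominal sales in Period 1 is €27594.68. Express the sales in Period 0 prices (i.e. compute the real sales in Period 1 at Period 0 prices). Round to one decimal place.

Real = Nominal ÷ (Index/100) = 27594.68 ÷ (95.0/100)
     = 27594.68 ÷ 0.950 = 29047.0316

29047.0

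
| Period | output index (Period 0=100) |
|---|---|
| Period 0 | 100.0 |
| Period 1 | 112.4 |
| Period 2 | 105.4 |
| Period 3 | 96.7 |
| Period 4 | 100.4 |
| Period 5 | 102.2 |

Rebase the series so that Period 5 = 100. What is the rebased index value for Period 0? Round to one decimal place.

Rebased(Period 0) = 100.0 / 102.2 × 100 = 97.8474

97.8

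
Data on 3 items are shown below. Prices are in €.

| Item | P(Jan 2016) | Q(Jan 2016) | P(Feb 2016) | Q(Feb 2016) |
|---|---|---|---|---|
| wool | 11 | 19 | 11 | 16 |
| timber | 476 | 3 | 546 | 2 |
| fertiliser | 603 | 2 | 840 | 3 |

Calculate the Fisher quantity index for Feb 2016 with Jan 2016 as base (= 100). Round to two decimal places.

Laspeyres component (base-period weights):
ΣP(Jan 2016)Q(Feb 2016) = 11×16 + 476×2 + 603×3 = 176 + 952 + 1809 = 2937
ΣP(Jan 2016)Q(Jan 2016) = 11×19 + 476×3 + 603×2 = 209 + 1428 + 1206 = 2843
L = 2937 / 2843 × 100 = 103.3064
Paasche component (current-period weights):
ΣP(Feb 2016)Q(Feb 2016) = 11×16 + 546×2 + 840×3 = 176 + 1092 + 2520 = 3788
ΣP(Feb 2016)Q(Jan 2016) = 11×19 + 546×3 + 840×2 = 209 + 1638 + 1680 = 3527
P = 3788 / 3527 × 100 = 107.4001
Fisher = √(L × P) = √(103.3064 × 107.4001) = 105.3333

105.33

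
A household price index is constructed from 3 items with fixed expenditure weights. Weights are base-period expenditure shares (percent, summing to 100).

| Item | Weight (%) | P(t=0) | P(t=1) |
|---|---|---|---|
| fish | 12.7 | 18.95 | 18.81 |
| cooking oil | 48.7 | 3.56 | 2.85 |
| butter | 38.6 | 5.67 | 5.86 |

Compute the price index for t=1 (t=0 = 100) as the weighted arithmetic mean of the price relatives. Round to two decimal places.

91.49

fish: 12.7 × (18.81/18.95) = 12.7 × 0.992612 = 12.6062
cooking oil: 48.7 × (2.85/3.56) = 48.7 × 0.800562 = 38.9874
butter: 38.6 × (5.86/5.67) = 38.6 × 1.033510 = 39.8935
Index = Σ wᵢ·(p₁ᵢ/p₀ᵢ) = 12.6062 + 38.9874 + 39.8935 = 91.4870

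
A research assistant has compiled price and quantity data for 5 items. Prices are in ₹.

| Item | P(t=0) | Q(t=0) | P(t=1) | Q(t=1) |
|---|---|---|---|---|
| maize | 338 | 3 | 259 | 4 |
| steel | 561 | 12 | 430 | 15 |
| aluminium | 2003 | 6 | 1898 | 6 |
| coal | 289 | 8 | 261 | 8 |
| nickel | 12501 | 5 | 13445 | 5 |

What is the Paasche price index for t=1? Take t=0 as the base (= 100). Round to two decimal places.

101.83

Paasche price index uses current-period quantities as weights.
ΣP(t=1)·Q(t=1) = 259×4 + 430×15 + 1898×6 + 261×8 + 13445×5 = 1036 + 6450 + 11388 + 2088 + 67225 = 88187
ΣP(t=0)·Q(t=1) = 338×4 + 561×15 + 2003×6 + 289×8 + 12501×5 = 1352 + 8415 + 12018 + 2312 + 62505 = 86602
Index = 88187 / 86602 × 100 = 101.8302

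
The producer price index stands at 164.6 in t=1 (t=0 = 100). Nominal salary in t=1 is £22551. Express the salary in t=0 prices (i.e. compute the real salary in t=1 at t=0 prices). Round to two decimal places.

Real = Nominal ÷ (Index/100) = 22551 ÷ (164.6/100)
     = 22551 ÷ 1.646 = 13700.4860

13700.49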